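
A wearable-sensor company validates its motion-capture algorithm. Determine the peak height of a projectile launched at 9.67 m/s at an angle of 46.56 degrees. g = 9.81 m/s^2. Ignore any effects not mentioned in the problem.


H = (v*sin(theta))^2 / (2*g)
vy = v*sin(theta) = 9.67 * sin(46.56 deg) = 7.0213 m/s
H = vy^2 / (2*g) = 49.2992 / (2*9.81)
H = 49.2992 / 19.62 = 2.5127 m

2.5127 m


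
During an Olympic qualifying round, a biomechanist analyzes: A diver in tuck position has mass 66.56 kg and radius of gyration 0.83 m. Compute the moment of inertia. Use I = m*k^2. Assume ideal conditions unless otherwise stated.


I = m * k^2
I = 66.56 * 0.83^2
I = 66.56 * 0.6889 = 45.8532 kg*m^2

45.8532 kg*m^2


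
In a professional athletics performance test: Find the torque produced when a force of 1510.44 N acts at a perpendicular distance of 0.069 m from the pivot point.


tau = F * d
tau = 1510.44 * 0.069
tau = 104.2204 N*m

104.2204 N*m


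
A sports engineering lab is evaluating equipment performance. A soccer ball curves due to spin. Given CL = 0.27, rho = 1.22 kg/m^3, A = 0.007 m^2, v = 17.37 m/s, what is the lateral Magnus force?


FM = 0.5 * CL * rho * A * v^2
FM = 0.5 * 0.27 * 1.22 * 0.007 * 17.37^2
v^2 = 301.7169
FM = 0.5 * 0.27 * 1.22 * 0.007 * 301.7169 = 0.3478 N

0.3478 N


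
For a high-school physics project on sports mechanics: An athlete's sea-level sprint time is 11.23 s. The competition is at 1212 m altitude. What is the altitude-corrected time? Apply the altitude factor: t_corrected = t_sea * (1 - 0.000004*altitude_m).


Correction factor = 1 - 0.000004 * 1212 = 0.995152
t_corrected = t_sea * factor = 11.23 * 0.995152
t_corrected = 11.1756 s

11.1756 s


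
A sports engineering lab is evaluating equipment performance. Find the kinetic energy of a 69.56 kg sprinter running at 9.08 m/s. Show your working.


KE = 0.5 * m * v^2
KE = 0.5 * 69.56 * 9.08^2
KE = 0.5 * 69.56 * 82.4464 = 2867.4858 J

2867.4858 J


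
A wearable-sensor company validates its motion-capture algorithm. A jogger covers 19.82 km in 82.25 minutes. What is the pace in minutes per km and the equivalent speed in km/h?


Pace = time / distance = 82.25 min / 19.82 km = 4.1498 min/km
Speed = distance / time_in_hours = 19.82 / 1.3708 hr
Speed = 14.4584 km/h

4.1498 min/km, 14.4584 km/h


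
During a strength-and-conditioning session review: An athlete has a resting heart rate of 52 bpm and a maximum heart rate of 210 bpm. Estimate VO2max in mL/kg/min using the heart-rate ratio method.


VO2max = 15.3 * HRmax / HRrest
VO2max = 15.3 * 210 / 52
VO2max = 3213 / 52 = 61.7885 mL/kg/min

61.7885 mL/kg/min


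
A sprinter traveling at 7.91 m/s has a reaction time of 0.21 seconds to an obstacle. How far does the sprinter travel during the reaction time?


d = v * t
d = 7.91 * 0.21
d = 1.6611 m

1.6611 m


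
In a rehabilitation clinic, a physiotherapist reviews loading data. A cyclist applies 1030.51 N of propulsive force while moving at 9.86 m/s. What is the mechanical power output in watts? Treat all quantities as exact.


P = F * v
P = 1030.51 * 9.86
P = 10160.8286 W

10160.8286 W


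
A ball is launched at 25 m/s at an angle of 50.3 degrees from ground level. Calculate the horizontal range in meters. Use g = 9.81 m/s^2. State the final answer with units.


R = v^2 * sin(2*theta) / g
Convert angle to radians: theta = 50.3 deg = 0.8779 rad
sin(2*theta) = sin(1.7558) = 0.9829
R = 25^2 * 0.9829 / 9.81
R = 625 * 0.9829 / 9.81 = 62.6233 m

62.6233 m


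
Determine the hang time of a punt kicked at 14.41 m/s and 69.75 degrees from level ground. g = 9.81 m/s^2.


T = 2*v*sin(theta)/g
sin(theta) = sin(69.75 deg) = 0.9382
T = 2*14.41*0.9382 / 9.81
T = 27.0387 / 9.81 = 2.7562 s

2.7562 s


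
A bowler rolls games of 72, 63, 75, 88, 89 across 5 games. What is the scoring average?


Average = sum / n
Sum = 387
Average = 387 / 5 = 77.4

77.4


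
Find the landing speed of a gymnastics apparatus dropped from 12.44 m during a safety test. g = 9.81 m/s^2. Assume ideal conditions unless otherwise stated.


v = sqrt(2 * g * h)
v = sqrt(2 * 9.81 * 12.44)
v = sqrt(244.0728) = 15.6228 m/s

15.6228 m/s


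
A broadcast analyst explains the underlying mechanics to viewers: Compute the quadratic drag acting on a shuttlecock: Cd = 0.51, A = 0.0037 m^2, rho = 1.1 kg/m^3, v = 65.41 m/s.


Fd = 0.5 * Cd * rho * A * v^2
Fd = 0.5 * 0.51 * 1.1 * 0.0037 * 65.41^2
v^2 = 4278.4681
Fd = 0.5 * 0.51 * 1.1 * 0.0037 * 4278.4681 = 4.4404 N

4.4404 N


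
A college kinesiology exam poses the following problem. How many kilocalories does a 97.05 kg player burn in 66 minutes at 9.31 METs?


kcal = MET * mass * time_hr
Convert time: 66 min = 1.1 hr
kcal = 9.31 * 97.05 * 1.1
kcal = 993.8891 kcal

993.8891 kcal


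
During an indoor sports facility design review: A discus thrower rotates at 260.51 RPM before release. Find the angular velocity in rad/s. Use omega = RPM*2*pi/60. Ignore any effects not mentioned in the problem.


omega = RPM * 2 * pi / 60
omega = 260.51 * 2 * 3.14159 / 60
omega = 1636.8326 / 60 = 27.2805 rad/s

27.2805 rad/s


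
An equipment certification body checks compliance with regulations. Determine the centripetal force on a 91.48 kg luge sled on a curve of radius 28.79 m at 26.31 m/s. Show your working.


Fc = m * v^2 / r
v^2 = 26.31^2 = 692.2161
Fc = 91.48 * 692.2161 / 28.79
Fc = 63323.9288 / 28.79 = 2199.5112 N

2199.5112 N


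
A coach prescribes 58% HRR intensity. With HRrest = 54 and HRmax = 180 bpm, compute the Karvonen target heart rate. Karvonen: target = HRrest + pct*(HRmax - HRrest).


Target = HRrest + pct*(HRmax - HRrest)
Heart rate reserve = HRmax - HRrest = 180 - 54 = 126 bpm
Fraction = 58% = 0.58
Target = 54 + 0.58 * 126
Target = 54 + 73.08 = 127.08 bpm

127.08 bpm


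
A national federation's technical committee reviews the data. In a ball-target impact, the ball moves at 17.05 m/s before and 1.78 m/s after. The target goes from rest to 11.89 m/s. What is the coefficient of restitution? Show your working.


e = (v2_after - v1_after) / (v1_before - v2_before)
Numerator = 11.89 - 1.78 = 10.11
Denominator = 17.05 - 0 = 17.05
e = 10.11 / 17.05 = 0.593

0.593


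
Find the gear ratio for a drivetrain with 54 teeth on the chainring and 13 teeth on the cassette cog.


GR = front_teeth / rear_teeth
GR = 54 / 13
GR = 4.1538

4.1538


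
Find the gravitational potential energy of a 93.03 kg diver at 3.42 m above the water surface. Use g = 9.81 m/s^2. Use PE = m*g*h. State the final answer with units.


PE = m * g * h
PE = 93.03 * 9.81 * 3.42
PE = 912.6243 * 3.42 = 3121.1751 J

3121.1751 J


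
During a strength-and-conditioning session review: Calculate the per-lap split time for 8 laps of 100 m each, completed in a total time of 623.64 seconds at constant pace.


Split time = total_time / n_laps = 623.64 / 8
Split time = 77.955 s per lap

77.955 s


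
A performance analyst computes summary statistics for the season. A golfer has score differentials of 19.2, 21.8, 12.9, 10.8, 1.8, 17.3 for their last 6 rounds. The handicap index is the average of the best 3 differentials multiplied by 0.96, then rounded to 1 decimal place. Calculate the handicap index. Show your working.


All differentials: 19.2, 21.8, 12.9, 10.8, 1.8, 17.3
Sorted: 1.8, 10.8, 12.9, 17.3, 19.2, 21.8
Best 3: 1.8, 10.8, 12.9
Average of best = 25.5 / 3 = 8.5
Raw index = 8.5 * 0.96 = 8.16
Handicap index = round(8.16, 1) = 8.2

8.2


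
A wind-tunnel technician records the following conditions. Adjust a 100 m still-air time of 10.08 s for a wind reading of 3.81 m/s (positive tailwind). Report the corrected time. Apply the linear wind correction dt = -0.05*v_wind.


dt = -0.05 * v_wind = -0.05 * 3.81 = -0.1905 s
t_corrected = t_still + dt = 10.08 + (-0.1905)
t_corrected = 9.8895 s

9.8895 s


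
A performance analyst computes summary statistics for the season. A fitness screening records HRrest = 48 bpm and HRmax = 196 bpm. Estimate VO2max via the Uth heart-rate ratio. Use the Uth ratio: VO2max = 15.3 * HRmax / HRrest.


VO2max = 15.3 * HRmax / HRrest
VO2max = 15.3 * 196 / 48
VO2max = 2998.8 / 48 = 62.475 mL/kg/min

62.475 mL/kg/min


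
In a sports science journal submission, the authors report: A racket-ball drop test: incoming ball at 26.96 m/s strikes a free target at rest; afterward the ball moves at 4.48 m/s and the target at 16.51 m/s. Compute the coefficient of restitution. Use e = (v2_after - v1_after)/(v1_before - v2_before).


e = (v2_after - v1_after) / (v1_before - v2_before)
Numerator = 16.51 - 4.48 = 12.03
Denominator = 26.96 - 0 = 26.96
e = 12.03 / 26.96 = 0.4462

0.4462


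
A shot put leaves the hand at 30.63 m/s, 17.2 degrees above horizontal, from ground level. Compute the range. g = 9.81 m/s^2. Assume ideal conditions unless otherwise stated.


R = v^2 * sin(2*theta) / g
Convert angle to radians: theta = 17.2 deg = 0.3002 rad
sin(2*theta) = sin(0.6004) = 0.565
R = 30.63^2 * 0.565 / 9.81
R = 938.1969 * 0.565 / 9.81 = 54.0316 m

54.0316 m


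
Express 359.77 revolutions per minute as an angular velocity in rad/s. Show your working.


omega = RPM * 2 * pi / 60
omega = 359.77 * 2 * 3.14159 / 60
omega = 2260.5016 / 60 = 37.675 rad/s

37.675 rad/s


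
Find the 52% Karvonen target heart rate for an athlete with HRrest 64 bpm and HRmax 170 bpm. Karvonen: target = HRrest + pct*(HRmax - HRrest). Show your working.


Target = HRrest + pct*(HRmax - HRrest)
Heart rate reserve = HRmax - HRrest = 170 - 64 = 106 bpm
Fraction = 52% = 0.52
Target = 64 + 0.52 * 106
Target = 64 + 55.12 = 119.12 bpm

119.12 bpm


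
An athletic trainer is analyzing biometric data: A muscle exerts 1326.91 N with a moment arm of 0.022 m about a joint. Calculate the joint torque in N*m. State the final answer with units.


tau = F * d
tau = 1326.91 * 0.022
tau = 29.192 N*m

29.192 N*m


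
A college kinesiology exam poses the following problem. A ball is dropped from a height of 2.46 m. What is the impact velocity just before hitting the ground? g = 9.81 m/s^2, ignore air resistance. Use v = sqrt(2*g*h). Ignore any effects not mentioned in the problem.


v = sqrt(2 * g * h)
v = sqrt(2 * 9.81 * 2.46)
v = sqrt(48.2652) = 6.9473 m/s

6.9473 m/s


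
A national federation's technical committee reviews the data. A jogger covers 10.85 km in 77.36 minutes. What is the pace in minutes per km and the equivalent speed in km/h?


Pace = time / distance = 77.36 min / 10.85 km = 7.13 min/km
Speed = distance / time_in_hours = 10.85 / 1.2893 hr
Speed = 8.4152 km/h

7.13 min/km, 8.4152 km/h


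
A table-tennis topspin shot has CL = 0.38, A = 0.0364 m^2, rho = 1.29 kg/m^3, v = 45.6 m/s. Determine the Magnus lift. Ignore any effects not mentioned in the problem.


FM = 0.5 * CL * rho * A * v^2
FM = 0.5 * 0.38 * 1.29 * 0.0364 * 45.6^2
v^2 = 2079.36
FM = 0.5 * 0.38 * 1.29 * 0.0364 * 2079.36 = 18.5513 N

18.5513 N


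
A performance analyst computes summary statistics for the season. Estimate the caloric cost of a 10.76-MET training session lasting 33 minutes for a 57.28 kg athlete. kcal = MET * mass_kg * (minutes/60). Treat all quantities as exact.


kcal = MET * mass * time_hr
Convert time: 33 min = 0.55 hr
kcal = 10.76 * 57.28 * 0.55
kcal = 338.983 kcal

338.983 kcal


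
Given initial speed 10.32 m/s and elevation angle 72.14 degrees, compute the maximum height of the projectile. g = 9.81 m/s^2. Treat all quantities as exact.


H = (v*sin(theta))^2 / (2*g)
vy = v*sin(theta) = 10.32 * sin(72.14 deg) = 9.8227 m/s
H = vy^2 / (2*g) = 96.4848 / (2*9.81)
H = 96.4848 / 19.62 = 4.9177 m

4.9177 m


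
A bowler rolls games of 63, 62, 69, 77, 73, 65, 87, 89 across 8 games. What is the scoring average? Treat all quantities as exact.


Average = sum / n
Sum = 585
Average = 585 / 8 = 73.125

73.125


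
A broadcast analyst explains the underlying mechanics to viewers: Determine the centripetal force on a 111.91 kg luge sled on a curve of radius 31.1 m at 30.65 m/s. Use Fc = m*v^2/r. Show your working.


Fc = m * v^2 / r
v^2 = 30.65^2 = 939.4225
Fc = 111.91 * 939.4225 / 31.1
Fc = 105130.772 / 31.1 = 3380.4107 N

3380.4107 N


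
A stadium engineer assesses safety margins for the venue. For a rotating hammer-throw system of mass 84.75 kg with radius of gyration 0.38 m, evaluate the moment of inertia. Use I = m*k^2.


I = m * k^2
I = 84.75 * 0.38^2
I = 84.75 * 0.1444 = 12.2379 kg*m^2

12.2379 kg*m^2


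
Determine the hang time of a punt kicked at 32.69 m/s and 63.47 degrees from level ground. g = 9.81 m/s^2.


T = 2*v*sin(theta)/g
sin(theta) = sin(63.47 deg) = 0.8947
T = 2*32.69*0.8947 / 9.81
T = 58.4955 / 9.81 = 5.9628 s

5.9628 s


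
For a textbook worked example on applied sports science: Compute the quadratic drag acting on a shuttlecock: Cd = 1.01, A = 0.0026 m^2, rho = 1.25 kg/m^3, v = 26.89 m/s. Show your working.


Fd = 0.5 * Cd * rho * A * v^2
Fd = 0.5 * 1.01 * 1.25 * 0.0026 * 26.89^2
v^2 = 723.0721
Fd = 0.5 * 1.01 * 1.25 * 0.0026 * 723.0721 = 1.1867 N

1.1867 N


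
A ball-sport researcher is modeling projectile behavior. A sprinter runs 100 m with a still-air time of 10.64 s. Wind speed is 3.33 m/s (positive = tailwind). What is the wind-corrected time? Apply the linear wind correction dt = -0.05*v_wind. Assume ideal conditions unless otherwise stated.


dt = -0.05 * v_wind = -0.05 * 3.33 = -0.1665 s
t_corrected = t_still + dt = 10.64 + (-0.1665)
t_corrected = 10.4735 s

10.4735 s


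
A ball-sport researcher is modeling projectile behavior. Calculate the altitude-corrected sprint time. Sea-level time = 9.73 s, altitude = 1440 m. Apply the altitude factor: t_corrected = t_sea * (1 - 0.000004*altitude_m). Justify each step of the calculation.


Correction factor = 1 - 0.000004 * 1440 = 0.99424
t_corrected = t_sea * factor = 9.73 * 0.99424
t_corrected = 9.674 s

9.674 s


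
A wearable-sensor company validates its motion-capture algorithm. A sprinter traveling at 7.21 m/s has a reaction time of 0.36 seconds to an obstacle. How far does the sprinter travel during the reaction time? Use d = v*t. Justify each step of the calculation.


d = v * t
d = 7.21 * 0.36
d = 2.5956 m

2.5956 m


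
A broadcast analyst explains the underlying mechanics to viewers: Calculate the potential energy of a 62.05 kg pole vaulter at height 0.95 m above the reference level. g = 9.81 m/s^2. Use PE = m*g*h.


PE = m * g * h
PE = 62.05 * 9.81 * 0.95
PE = 608.7105 * 0.95 = 578.275 J

578.275 J


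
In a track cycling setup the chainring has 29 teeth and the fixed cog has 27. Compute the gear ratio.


GR = front_teeth / rear_teeth
GR = 29 / 27
GR = 1.0741

1.0741


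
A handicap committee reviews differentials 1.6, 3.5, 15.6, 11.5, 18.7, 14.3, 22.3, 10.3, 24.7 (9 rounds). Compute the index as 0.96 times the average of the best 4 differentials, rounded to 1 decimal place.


All differentials: 1.6, 3.5, 15.6, 11.5, 18.7, 14.3, 22.3, 10.3, 24.7
Sorted: 1.6, 3.5, 10.3, 11.5, 14.3, 15.6, 18.7, 22.3, 24.7
Best 4: 1.6, 3.5, 10.3, 11.5
Average of best = 26.9 / 4 = 6.725
Raw index = 6.725 * 0.96 = 6.456
Handicap index = round(6.456, 1) = 6.5

6.5


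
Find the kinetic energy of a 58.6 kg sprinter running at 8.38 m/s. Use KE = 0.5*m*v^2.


KE = 0.5 * m * v^2
KE = 0.5 * 58.6 * 8.38^2
KE = 0.5 * 58.6 * 70.2244 = 2057.5749 J

2057.5749 J


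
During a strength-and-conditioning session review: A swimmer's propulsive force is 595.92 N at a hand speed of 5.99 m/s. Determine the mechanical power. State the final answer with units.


P = F * v
P = 595.92 * 5.99
P = 3569.5608 W

3569.5608 W


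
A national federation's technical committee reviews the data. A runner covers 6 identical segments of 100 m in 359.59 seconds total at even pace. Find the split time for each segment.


Split time = total_time / n_laps = 359.59 / 6
Split time = 59.9317 s per lap

59.9317 s


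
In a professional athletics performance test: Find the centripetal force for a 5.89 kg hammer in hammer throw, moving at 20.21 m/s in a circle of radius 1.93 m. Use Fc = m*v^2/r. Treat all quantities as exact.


Fc = m * v^2 / r
v^2 = 20.21^2 = 408.4441
Fc = 5.89 * 408.4441 / 1.93
Fc = 2405.7357 / 1.93 = 1246.4952 N

1246.4952 N


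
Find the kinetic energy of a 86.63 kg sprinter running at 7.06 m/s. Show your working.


KE = 0.5 * m * v^2
KE = 0.5 * 86.63 * 7.06^2
KE = 0.5 * 86.63 * 49.8436 = 2158.9755 J

2158.9755 J


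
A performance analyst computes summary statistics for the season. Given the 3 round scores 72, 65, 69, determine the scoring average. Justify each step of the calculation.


Average = sum / n
Sum = 206
Average = 206 / 3 = 68.6667

68.6667


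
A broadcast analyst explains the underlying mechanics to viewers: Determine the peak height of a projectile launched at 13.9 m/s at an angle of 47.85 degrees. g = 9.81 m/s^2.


H = (v*sin(theta))^2 / (2*g)
vy = v*sin(theta) = 13.9 * sin(47.85 deg) = 10.3053 m/s
H = vy^2 / (2*g) = 106.1998 / (2*9.81)
H = 106.1998 / 19.62 = 5.4128 m

5.4128 m


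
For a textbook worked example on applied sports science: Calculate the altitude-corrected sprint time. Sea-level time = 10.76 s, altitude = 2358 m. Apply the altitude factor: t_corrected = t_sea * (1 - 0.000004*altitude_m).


Correction factor = 1 - 0.000004 * 2358 = 0.990568
t_corrected = t_sea * factor = 10.76 * 0.990568
t_corrected = 10.6585 s

10.6585 s


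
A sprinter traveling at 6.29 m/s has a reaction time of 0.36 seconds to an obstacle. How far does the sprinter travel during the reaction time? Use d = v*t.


d = v * t
d = 6.29 * 0.36
d = 2.2644 m

2.2644 m


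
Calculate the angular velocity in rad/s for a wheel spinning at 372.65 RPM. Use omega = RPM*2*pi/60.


omega = RPM * 2 * pi / 60
omega = 372.65 * 2 * 3.14159 / 60
omega = 2341.429 / 60 = 39.0238 rad/s

39.0238 rad/s


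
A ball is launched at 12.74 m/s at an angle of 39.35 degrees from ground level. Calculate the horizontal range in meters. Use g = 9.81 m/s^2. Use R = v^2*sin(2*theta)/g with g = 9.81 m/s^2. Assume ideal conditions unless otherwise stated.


R = v^2 * sin(2*theta) / g
Convert angle to radians: theta = 39.35 deg = 0.6868 rad
sin(2*theta) = sin(1.3736) = 0.9806
R = 12.74^2 * 0.9806 / 9.81
R = 162.3076 * 0.9806 / 9.81 = 16.2244 m

16.2244 m


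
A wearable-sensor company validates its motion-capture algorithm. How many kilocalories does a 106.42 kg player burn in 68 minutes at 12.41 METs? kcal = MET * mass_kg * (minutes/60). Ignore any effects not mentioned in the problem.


kcal = MET * mass * time_hr
Convert time: 68 min = 1.1333 hr
kcal = 12.41 * 106.42 * 1.1333
kcal = 1496.7618 kcal

1496.7618 kcal


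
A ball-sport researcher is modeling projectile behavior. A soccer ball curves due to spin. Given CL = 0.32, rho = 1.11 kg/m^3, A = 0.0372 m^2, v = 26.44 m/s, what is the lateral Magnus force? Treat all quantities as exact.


FM = 0.5 * CL * rho * A * v^2
FM = 0.5 * 0.32 * 1.11 * 0.0372 * 26.44^2
v^2 = 699.0736
FM = 0.5 * 0.32 * 1.11 * 0.0372 * 699.0736 = 4.6186 N

4.6186 N


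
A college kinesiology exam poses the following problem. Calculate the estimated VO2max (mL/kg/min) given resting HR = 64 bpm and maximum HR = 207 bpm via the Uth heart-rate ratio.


VO2max = 15.3 * HRmax / HRrest
VO2max = 15.3 * 207 / 64
VO2max = 3167.1 / 64 = 49.4859 mL/kg/min

49.4859 mL/kg/min


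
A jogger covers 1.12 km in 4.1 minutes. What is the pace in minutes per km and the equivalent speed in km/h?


Pace = time / distance = 4.1 min / 1.12 km = 3.6607 min/km
Speed = distance / time_in_hours = 1.12 / 0.0683 hr
Speed = 16.3902 km/h

3.6607 min/km, 16.3902 km/h


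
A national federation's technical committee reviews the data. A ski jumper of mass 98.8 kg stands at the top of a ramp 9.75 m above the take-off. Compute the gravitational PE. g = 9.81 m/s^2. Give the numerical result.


PE = m * g * h
PE = 98.8 * 9.81 * 9.75
PE = 969.228 * 9.75 = 9449.973 J

9449.973 J


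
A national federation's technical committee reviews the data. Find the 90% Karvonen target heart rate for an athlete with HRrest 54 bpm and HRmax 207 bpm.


Target = HRrest + pct*(HRmax - HRrest)
Heart rate reserve = HRmax - HRrest = 207 - 54 = 153 bpm
Fraction = 90% = 0.9
Target = 54 + 0.9 * 153
Target = 54 + 137.7 = 191.7 bpm

191.7 bpm


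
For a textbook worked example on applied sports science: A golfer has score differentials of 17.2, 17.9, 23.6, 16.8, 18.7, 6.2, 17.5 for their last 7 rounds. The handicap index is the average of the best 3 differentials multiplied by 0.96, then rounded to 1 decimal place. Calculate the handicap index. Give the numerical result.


All differentials: 17.2, 17.9, 23.6, 16.8, 18.7, 6.2, 17.5
Sorted: 6.2, 16.8, 17.2, 17.5, 17.9, 18.7, 23.6
Best 3: 6.2, 16.8, 17.2
Average of best = 40.2 / 3 = 13.4
Raw index = 13.4 * 0.96 = 12.864
Handicap index = round(12.864, 1) = 12.9

12.9


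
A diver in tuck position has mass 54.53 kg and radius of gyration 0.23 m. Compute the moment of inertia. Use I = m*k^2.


I = m * k^2
I = 54.53 * 0.23^2
I = 54.53 * 0.0529 = 2.8846 kg*m^2

2.8846 kg*m^2


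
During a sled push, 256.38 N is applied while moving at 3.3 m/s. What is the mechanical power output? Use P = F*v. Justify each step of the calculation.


P = F * v
P = 256.38 * 3.3
P = 846.054 W

846.054 W


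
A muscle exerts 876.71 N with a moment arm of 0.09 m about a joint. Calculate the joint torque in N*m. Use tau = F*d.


tau = F * d
tau = 876.71 * 0.09
tau = 78.9039 N*m

78.9039 N*m


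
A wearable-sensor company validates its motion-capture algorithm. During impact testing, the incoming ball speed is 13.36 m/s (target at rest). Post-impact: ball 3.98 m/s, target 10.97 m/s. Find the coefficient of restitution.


e = (v2_after - v1_after) / (v1_before - v2_before)
Numerator = 10.97 - 3.98 = 6.99
Denominator = 13.36 - 0 = 13.36
e = 6.99 / 13.36 = 0.5232

0.5232


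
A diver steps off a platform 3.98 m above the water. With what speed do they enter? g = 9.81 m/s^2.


v = sqrt(2 * g * h)
v = sqrt(2 * 9.81 * 3.98)
v = sqrt(78.0876) = 8.8367 m/s

8.8367 m/s


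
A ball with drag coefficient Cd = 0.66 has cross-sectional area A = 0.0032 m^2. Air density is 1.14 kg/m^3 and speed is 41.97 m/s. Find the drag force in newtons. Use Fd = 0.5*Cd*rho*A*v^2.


Fd = 0.5 * Cd * rho * A * v^2
Fd = 0.5 * 0.66 * 1.14 * 0.0032 * 41.97^2
v^2 = 1761.4809
Fd = 0.5 * 0.66 * 1.14 * 0.0032 * 1761.4809 = 2.1205 N

2.1205 N


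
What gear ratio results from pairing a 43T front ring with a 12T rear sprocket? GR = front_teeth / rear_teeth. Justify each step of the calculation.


GR = front_teeth / rear_teeth
GR = 43 / 12
GR = 3.5833

3.5833


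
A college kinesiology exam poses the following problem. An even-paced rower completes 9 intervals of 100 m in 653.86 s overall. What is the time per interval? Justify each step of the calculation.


Split time = total_time / n_laps = 653.86 / 9
Split time = 72.6511 s per lap

72.6511 s


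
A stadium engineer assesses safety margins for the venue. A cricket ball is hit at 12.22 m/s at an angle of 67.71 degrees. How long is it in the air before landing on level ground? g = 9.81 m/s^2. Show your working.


T = 2*v*sin(theta)/g
sin(theta) = sin(67.71 deg) = 0.9253
T = 2*12.22*0.9253 / 9.81
T = 22.6137 / 9.81 = 2.3052 s

2.3052 s


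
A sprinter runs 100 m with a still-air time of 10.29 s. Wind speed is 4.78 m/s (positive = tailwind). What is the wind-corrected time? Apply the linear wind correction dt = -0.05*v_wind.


dt = -0.05 * v_wind = -0.05 * 4.78 = -0.239 s
t_corrected = t_still + dt = 10.29 + (-0.239)
t_corrected = 10.051 s

10.051 s


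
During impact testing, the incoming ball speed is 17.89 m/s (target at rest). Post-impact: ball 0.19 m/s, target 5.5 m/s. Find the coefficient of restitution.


e = (v2_after - v1_after) / (v1_before - v2_before)
Numerator = 5.5 - 0.19 = 5.31
Denominator = 17.89 - 0 = 17.89
e = 5.31 / 17.89 = 0.2968

0.2968


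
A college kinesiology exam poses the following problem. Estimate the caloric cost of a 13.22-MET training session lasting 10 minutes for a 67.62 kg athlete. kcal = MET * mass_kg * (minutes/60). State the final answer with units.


kcal = MET * mass * time_hr
Convert time: 10 min = 0.1667 hr
kcal = 13.22 * 67.62 * 0.1667
kcal = 148.9894 kcal

148.9894 kcal


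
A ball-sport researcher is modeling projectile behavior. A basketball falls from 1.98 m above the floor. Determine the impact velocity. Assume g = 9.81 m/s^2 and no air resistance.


v = sqrt(2 * g * h)
v = sqrt(2 * 9.81 * 1.98)
v = sqrt(38.8476) = 6.2328 m/s

6.2328 m/s


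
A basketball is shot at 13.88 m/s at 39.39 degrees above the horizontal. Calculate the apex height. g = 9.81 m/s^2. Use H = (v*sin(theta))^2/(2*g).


H = (v*sin(theta))^2 / (2*g)
vy = v*sin(theta) = 13.88 * sin(39.39 deg) = 8.8082 m/s
H = vy^2 / (2*g) = 77.5842 / (2*9.81)
H = 77.5842 / 19.62 = 3.9543 m

3.9543 m


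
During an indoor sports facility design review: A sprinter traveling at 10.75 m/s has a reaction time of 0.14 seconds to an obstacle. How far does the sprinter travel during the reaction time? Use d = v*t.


d = v * t
d = 10.75 * 0.14
d = 1.505 m

1.505 m


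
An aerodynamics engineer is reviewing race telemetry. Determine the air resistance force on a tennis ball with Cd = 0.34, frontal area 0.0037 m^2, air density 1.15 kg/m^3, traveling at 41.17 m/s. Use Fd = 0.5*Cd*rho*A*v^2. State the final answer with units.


Fd = 0.5 * Cd * rho * A * v^2
Fd = 0.5 * 0.34 * 1.15 * 0.0037 * 41.17^2
v^2 = 1694.9689
Fd = 0.5 * 0.34 * 1.15 * 0.0037 * 1694.9689 = 1.2261 N

1.2261 N


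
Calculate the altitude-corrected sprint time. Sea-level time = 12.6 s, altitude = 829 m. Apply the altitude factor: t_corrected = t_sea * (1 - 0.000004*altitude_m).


Correction factor = 1 - 0.000004 * 829 = 0.996684
t_corrected = t_sea * factor = 12.6 * 0.996684
t_corrected = 12.5582 s

12.5582 s


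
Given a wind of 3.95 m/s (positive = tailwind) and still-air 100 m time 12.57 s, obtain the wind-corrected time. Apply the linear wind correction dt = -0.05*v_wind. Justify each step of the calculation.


dt = -0.05 * v_wind = -0.05 * 3.95 = -0.1975 s
t_corrected = t_still + dt = 12.57 + (-0.1975)
t_corrected = 12.3725 s

12.3725 s


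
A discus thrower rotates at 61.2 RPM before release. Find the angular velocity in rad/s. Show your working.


omega = RPM * 2 * pi / 60
omega = 61.2 * 2 * 3.14159 / 60
omega = 384.5309 / 60 = 6.4088 rad/s

6.4088 rad/s


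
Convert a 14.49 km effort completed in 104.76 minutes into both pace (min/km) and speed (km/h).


Pace = time / distance = 104.76 min / 14.49 km = 7.2298 min/km
Speed = distance / time_in_hours = 14.49 / 1.746 hr
Speed = 8.299 km/h

7.2298 min/km, 8.299 km/h


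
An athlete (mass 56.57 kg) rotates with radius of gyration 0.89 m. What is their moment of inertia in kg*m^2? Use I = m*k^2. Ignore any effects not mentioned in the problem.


I = m * k^2
I = 56.57 * 0.89^2
I = 56.57 * 0.7921 = 44.8091 kg*m^2

44.8091 kg*m^2


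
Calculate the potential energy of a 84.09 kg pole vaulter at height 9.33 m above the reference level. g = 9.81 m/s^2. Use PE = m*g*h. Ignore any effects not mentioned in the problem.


PE = m * g * h
PE = 84.09 * 9.81 * 9.33
PE = 824.9229 * 9.33 = 7696.5307 J

7696.5307 J


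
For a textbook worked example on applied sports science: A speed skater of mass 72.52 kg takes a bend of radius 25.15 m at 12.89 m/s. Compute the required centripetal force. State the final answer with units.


Fc = m * v^2 / r
v^2 = 12.89^2 = 166.1521
Fc = 72.52 * 166.1521 / 25.15
Fc = 12049.3503 / 25.15 = 479.0994 N

479.0994 N


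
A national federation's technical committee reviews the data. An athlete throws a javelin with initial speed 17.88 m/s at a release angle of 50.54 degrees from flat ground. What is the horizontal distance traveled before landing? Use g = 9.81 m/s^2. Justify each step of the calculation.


R = v^2 * sin(2*theta) / g
Convert angle to radians: theta = 50.54 deg = 0.8821 rad
sin(2*theta) = sin(1.7642) = 0.9814
R = 17.88^2 * 0.9814 / 9.81
R = 319.6944 * 0.9814 / 9.81 = 31.9812 m

31.9812 m


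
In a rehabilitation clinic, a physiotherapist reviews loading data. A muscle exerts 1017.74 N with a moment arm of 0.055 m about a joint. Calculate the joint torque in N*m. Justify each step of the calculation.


tau = F * d
tau = 1017.74 * 0.055
tau = 55.9757 N*m

55.9757 N*m


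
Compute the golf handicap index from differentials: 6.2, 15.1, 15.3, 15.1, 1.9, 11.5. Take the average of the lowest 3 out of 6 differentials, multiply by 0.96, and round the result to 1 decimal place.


All differentials: 6.2, 15.1, 15.3, 15.1, 1.9, 11.5
Sorted: 1.9, 6.2, 11.5, 15.1, 15.1, 15.3
Best 3: 1.9, 6.2, 11.5
Average of best = 19.6 / 3 = 6.5333
Raw index = 6.5333 * 0.96 = 6.272
Handicap index = round(6.272, 1) = 6.3

6.3


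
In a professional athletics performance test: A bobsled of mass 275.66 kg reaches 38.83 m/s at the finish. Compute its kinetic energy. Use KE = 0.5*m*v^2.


KE = 0.5 * m * v^2
KE = 0.5 * 275.66 * 38.83^2
KE = 0.5 * 275.66 * 1507.7689 = 207815.7875 J

207815.7875 J


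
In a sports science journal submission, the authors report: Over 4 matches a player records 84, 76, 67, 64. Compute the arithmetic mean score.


Average = sum / n
Sum = 291
Average = 291 / 4 = 72.75

72.75


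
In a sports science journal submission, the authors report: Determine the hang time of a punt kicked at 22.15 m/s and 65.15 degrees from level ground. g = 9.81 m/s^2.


T = 2*v*sin(theta)/g
sin(theta) = sin(65.15 deg) = 0.9074
T = 2*22.15*0.9074 / 9.81
T = 40.1983 / 9.81 = 4.0977 s

4.0977 s


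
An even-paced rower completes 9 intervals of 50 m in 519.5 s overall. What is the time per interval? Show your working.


Split time = total_time / n_laps = 519.5 / 9
Split time = 57.7222 s per lap

57.7222 s


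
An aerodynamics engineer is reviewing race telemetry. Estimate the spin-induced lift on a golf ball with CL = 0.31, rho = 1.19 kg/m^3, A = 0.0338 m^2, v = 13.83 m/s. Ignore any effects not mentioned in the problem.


FM = 0.5 * CL * rho * A * v^2
FM = 0.5 * 0.31 * 1.19 * 0.0338 * 13.83^2
v^2 = 191.2689
FM = 0.5 * 0.31 * 1.19 * 0.0338 * 191.2689 = 1.1924 N

1.1924 N


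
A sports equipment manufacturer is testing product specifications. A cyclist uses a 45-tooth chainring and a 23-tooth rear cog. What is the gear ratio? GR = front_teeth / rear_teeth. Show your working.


GR = front_teeth / rear_teeth
GR = 45 / 23
GR = 1.9565

1.9565


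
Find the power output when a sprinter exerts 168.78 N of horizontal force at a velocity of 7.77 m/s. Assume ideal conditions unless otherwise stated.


P = F * v
P = 168.78 * 7.77
P = 1311.4206 W

1311.4206 W


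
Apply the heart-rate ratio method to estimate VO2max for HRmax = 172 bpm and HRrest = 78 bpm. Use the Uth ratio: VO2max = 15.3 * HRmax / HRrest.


VO2max = 15.3 * HRmax / HRrest
VO2max = 15.3 * 172 / 78
VO2max = 2631.6 / 78 = 33.7385 mL/kg/min

33.7385 mL/kg/min


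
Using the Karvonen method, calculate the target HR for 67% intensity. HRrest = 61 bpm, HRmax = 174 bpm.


Target = HRrest + pct*(HRmax - HRrest)
Heart rate reserve = HRmax - HRrest = 174 - 61 = 113 bpm
Fraction = 67% = 0.67
Target = 61 + 0.67 * 113
Target = 61 + 75.71 = 136.71 bpm

136.71 bpm


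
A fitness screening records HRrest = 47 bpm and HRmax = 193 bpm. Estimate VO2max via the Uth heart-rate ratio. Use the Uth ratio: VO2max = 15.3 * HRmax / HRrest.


VO2max = 15.3 * HRmax / HRrest
VO2max = 15.3 * 193 / 47
VO2max = 2952.9 / 47 = 62.8277 mL/kg/min

62.8277 mL/kg/min


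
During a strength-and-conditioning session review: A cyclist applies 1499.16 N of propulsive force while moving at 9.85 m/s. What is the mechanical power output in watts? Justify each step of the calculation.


P = F * v
P = 1499.16 * 9.85
P = 14766.726 W

14766.726 W


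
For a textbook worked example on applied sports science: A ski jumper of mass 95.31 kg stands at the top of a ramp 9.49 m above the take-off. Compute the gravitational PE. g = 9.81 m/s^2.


PE = m * g * h
PE = 95.31 * 9.81 * 9.49
PE = 934.9911 * 9.49 = 8873.0655 J

8873.0655 J


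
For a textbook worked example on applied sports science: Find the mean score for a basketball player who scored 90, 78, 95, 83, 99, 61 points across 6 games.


Average = sum / n
Sum = 506
Average = 506 / 6 = 84.3333

84.3333


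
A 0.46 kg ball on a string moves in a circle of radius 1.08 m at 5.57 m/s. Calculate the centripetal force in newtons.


Fc = m * v^2 / r
v^2 = 5.57^2 = 31.0249
Fc = 0.46 * 31.0249 / 1.08
Fc = 14.2715 / 1.08 = 13.2143 N

13.2143 N


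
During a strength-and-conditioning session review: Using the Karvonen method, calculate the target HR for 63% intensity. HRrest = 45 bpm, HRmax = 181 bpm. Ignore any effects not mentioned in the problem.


Target = HRrest + pct*(HRmax - HRrest)
Heart rate reserve = HRmax - HRrest = 181 - 45 = 136 bpm
Fraction = 63% = 0.63
Target = 45 + 0.63 * 136
Target = 45 + 85.68 = 130.68 bpm

130.68 bpm


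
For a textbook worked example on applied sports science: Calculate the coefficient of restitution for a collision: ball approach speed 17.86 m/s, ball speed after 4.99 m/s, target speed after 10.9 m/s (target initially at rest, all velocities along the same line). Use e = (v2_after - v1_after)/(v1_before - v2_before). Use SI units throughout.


e = (v2_after - v1_after) / (v1_before - v2_before)
Numerator = 10.9 - 4.99 = 5.91
Denominator = 17.86 - 0 = 17.86
e = 5.91 / 17.86 = 0.3309

0.3309


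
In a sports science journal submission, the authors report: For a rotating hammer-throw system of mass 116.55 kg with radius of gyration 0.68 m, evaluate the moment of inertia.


I = m * k^2
I = 116.55 * 0.68^2
I = 116.55 * 0.4624 = 53.8927 kg*m^2

53.8927 kg*m^2


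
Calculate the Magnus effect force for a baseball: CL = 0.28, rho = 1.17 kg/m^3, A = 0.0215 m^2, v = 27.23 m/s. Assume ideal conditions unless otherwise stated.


FM = 0.5 * CL * rho * A * v^2
FM = 0.5 * 0.28 * 1.17 * 0.0215 * 27.23^2
v^2 = 741.4729
FM = 0.5 * 0.28 * 1.17 * 0.0215 * 741.4729 = 2.6112 N

2.6112 N


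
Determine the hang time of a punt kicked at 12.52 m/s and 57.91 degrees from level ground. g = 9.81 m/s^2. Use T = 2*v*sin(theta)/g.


T = 2*v*sin(theta)/g
sin(theta) = sin(57.91 deg) = 0.8472
T = 2*12.52*0.8472 / 9.81
T = 21.2143 / 9.81 = 2.1625 s

2.1625 s


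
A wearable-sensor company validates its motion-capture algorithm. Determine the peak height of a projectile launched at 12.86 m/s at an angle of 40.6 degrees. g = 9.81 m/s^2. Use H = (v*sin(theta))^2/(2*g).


H = (v*sin(theta))^2 / (2*g)
vy = v*sin(theta) = 12.86 * sin(40.6 deg) = 8.369 m/s
H = vy^2 / (2*g) = 70.0394 / (2*9.81)
H = 70.0394 / 19.62 = 3.5698 m

3.5698 m


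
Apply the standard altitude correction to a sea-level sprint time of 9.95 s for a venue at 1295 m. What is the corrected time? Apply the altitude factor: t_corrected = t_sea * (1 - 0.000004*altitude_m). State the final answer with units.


Correction factor = 1 - 0.000004 * 1295 = 0.99482
t_corrected = t_sea * factor = 9.95 * 0.99482
t_corrected = 9.8985 s

9.8985 s


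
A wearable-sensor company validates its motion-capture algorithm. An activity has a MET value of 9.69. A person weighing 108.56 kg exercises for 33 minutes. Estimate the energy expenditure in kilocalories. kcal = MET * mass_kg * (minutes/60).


kcal = MET * mass * time_hr
Convert time: 33 min = 0.55 hr
kcal = 9.69 * 108.56 * 0.55
kcal = 578.5705 kcal

578.5705 kcal


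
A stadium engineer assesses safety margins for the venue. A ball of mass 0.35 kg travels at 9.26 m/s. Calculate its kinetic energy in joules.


KE = 0.5 * m * v^2
KE = 0.5 * 0.35 * 9.26^2
KE = 0.5 * 0.35 * 85.7476 = 15.0058 J

15.0058 J


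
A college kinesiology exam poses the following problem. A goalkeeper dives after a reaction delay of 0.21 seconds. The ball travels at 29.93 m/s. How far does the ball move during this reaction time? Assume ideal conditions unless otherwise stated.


d = v * t
d = 29.93 * 0.21
d = 6.2853 m

6.2853 m


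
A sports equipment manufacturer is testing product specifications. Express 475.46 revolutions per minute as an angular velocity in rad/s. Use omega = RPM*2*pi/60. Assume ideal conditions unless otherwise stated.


omega = RPM * 2 * pi / 60
omega = 475.46 * 2 * 3.14159 / 60
omega = 2987.4033 / 60 = 49.7901 rad/s

49.7901 rad/s


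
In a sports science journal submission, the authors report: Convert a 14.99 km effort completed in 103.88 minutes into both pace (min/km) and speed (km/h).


Pace = time / distance = 103.88 min / 14.99 km = 6.93 min/km
Speed = distance / time_in_hours = 14.99 / 1.7313 hr
Speed = 8.6581 km/h

6.93 min/km, 8.6581 km/h


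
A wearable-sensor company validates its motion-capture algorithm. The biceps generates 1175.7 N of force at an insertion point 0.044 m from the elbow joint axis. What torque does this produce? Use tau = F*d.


tau = F * d
tau = 1175.7 * 0.044
tau = 51.7308 N*m

51.7308 N*m


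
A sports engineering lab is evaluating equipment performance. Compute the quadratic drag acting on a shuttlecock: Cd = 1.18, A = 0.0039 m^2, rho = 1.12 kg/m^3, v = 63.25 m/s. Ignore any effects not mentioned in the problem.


Fd = 0.5 * Cd * rho * A * v^2
Fd = 0.5 * 1.18 * 1.12 * 0.0039 * 63.25^2
v^2 = 4000.5625
Fd = 0.5 * 1.18 * 1.12 * 0.0039 * 4000.5625 = 10.3099 N

10.3099 N


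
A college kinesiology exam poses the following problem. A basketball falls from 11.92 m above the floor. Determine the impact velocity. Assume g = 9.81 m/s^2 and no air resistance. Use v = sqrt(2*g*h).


v = sqrt(2 * g * h)
v = sqrt(2 * 9.81 * 11.92)
v = sqrt(233.8704) = 15.2928 m/s

15.2928 m/s


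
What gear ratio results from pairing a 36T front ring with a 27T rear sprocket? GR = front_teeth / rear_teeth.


GR = front_teeth / rear_teeth
GR = 36 / 27
GR = 1.3333

1.3333


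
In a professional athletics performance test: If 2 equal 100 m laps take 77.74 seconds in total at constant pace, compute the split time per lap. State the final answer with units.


Split time = total_time / n_laps = 77.74 / 2
Split time = 38.87 s per lap

38.87 s


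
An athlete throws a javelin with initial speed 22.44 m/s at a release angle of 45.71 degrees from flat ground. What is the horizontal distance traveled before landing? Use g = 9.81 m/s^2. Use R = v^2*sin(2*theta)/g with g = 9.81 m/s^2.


R = v^2 * sin(2*theta) / g
Convert angle to radians: theta = 45.71 deg = 0.7978 rad
sin(2*theta) = sin(1.5956) = 0.9997
R = 22.44^2 * 0.9997 / 9.81
R = 503.5536 * 0.9997 / 9.81 = 51.3149 m

51.3149 m


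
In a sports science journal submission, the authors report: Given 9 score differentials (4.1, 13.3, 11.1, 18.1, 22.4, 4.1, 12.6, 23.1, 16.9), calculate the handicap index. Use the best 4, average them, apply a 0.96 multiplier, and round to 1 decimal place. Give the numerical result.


All differentials: 4.1, 13.3, 11.1, 18.1, 22.4, 4.1, 12.6, 23.1, 16.9
Sorted: 4.1, 4.1, 11.1, 12.6, 13.3, 16.9, 18.1, 22.4, 23.1
Best 4: 4.1, 4.1, 11.1, 12.6
Average of best = 31.9 / 4 = 7.975
Raw index = 7.975 * 0.96 = 7.656
Handicap index = round(7.656, 1) = 7.7

7.7


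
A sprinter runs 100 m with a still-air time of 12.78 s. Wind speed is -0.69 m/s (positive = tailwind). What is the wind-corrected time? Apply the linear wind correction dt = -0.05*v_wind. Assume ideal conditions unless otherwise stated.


dt = -0.05 * v_wind = -0.05 * -0.69 = 0.0345 s
t_corrected = t_still + dt = 12.78 + (0.0345)
t_corrected = 12.8145 s

12.8145 s


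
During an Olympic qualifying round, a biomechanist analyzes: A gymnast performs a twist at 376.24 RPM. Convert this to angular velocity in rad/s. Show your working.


omega = RPM * 2 * pi / 60
omega = 376.24 * 2 * 3.14159 / 60
omega = 2363.9856 / 60 = 39.3998 rad/s

39.3998 rad/s
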